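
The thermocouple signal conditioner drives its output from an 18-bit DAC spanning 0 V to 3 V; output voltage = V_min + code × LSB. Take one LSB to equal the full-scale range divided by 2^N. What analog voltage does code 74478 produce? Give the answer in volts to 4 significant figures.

0.8523 V

V_FS = 3 V. LSB = 3 V / 2^18.
V_out = 0 + 74478 × (3/262144) V
      = 0 + 0.852333 = 0.852333 V.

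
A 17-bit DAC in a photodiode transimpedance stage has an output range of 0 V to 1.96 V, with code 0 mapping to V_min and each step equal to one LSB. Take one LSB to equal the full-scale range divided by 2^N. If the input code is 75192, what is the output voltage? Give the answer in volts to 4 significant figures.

1.124 V

Span = 1.96 V. LSB = 1.96 V / 2^17.
V_out = 0 + 75192 × (1.96/131072) V
      = 0 + 1.12439 = 1.12439 V.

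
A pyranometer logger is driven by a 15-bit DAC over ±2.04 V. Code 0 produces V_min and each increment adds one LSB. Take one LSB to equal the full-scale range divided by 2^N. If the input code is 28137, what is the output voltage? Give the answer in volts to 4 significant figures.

Full-scale range = 2.04 V − (-2.04 V) = 4.08 V. LSB = 4.08 V / 2^15.
V_out = -2.04 + 28137 × (4.08/32768) V
      = -2.04 + 3.50339 = 1.46339 V.

1.463 V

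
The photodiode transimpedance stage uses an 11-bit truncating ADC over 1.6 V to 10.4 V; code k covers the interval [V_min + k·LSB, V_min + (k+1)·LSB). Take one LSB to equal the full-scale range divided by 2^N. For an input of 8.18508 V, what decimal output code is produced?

The full-scale span is 10.4 − (1.6) = 8.8 V. LSB = 8.8 V / 2^11 ≈ 4.297 mV.
(V_in − V_min) × 2^11/range = (8.18508 − (1.6)) × 2048/8.8 = 1532.528.
Floor → code = 1532.

1532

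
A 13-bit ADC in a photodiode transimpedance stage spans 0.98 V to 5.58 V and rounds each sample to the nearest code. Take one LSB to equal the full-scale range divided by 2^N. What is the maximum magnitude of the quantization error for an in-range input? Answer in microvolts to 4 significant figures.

Full-scale range = 5.58 V − (0.98 V) = 4.6 V.
Step size = 4.6/8192 V = 0.561523 mV.
|e|_max = LSB/2 = 280.8 µV.

280.8 µV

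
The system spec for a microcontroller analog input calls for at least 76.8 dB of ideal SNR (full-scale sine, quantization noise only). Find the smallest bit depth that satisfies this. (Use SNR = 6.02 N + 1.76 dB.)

N ≥ (76.8 − 1.76)/6.02 = 12.465 → N_min = 13.

13 bits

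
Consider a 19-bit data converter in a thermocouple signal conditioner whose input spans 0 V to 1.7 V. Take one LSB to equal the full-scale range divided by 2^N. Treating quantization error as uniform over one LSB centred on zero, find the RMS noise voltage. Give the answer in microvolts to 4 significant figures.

Range is 1.7 V.
LSB = 1.7 V ÷ 2^19 = 1.7/524288 V = 3.24249 µV.
RMS of a uniform error over width LSB is LSB/√12 = 0.9360 µV.

0.9360 µV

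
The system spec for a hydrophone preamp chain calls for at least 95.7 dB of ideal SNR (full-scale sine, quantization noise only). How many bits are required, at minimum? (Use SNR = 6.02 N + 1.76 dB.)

16 bits

N ≥ (95.7 − 1.76)/6.02 = 15.605 → N_min = 16.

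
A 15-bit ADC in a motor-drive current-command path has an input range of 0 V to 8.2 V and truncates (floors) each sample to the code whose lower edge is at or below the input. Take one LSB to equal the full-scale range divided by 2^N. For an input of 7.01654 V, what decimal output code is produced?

28038

Range is 8.2 V. LSB = 8.2 V / 2^15 ≈ 250.2 µV.
(V_in − V_min) × 2^15/range = (7.01654 − (0)) × 32768/8.2 = 28038.778.
Floor → code = 28038.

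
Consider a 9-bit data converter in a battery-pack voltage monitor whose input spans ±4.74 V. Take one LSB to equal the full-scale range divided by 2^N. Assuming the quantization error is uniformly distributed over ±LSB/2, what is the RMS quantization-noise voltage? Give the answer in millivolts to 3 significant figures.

5.35 mV

Full-scale range = 4.74 V − (-4.74 V) = 9.48 V.
Step size = 9.48/512 V = 18.516 mV.
σ_q = LSB/√12 = 18.516 mV/3.4641 = 5.35 mV.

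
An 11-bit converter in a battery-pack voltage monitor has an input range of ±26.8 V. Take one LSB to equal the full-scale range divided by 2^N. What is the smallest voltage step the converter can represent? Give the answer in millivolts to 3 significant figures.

Span: 26.8 V − (-26.8 V) = 53.6 V.
2^11 = 2048 levels.
One LSB is 53.6 V / 2048 = 26.2 mV.

26.2 mV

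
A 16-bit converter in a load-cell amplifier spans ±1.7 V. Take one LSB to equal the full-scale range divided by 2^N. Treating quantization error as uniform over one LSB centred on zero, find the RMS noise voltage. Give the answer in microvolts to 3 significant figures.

Span: 1.7 V − (-1.7 V) = 3.4 V.
One LSB is 3.4 V / 65536 = 51.880 µV.
V_rms = LSB/√12 = 51.880 µV / √12 = 15.0 µV.

15.0 µV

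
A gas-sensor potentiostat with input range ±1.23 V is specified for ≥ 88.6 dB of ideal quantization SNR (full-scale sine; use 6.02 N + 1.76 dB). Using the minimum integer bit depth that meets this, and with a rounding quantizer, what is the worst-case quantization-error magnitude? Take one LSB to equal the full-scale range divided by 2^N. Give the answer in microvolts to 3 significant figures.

Full-scale range = 1.23 V − (-1.23 V) = 2.46 V.
Required N = ⌈(88.6 − 1.76)/6.02⌉ = ⌈14.425⌉ = 15.
LSB = 2.46 V / 2^15 = 75.073 µV.
Half an LSB is 37.5 µV.

37.5 µV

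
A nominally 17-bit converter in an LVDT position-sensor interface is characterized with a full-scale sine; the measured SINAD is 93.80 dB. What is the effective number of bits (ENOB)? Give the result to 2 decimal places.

ENOB = (93.80 − 1.76)/6.02 = 15.2890 bits.

15.29 bits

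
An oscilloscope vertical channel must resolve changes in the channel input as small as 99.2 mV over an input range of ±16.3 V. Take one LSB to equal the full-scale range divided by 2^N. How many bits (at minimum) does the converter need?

9 bits

The full-scale span is 16.3 − (-16.3) = 32.6 V.
32.6 V / 99.2 mV = 328.6. Since 2^8 = 256 and 2^9 = 512, N = 9.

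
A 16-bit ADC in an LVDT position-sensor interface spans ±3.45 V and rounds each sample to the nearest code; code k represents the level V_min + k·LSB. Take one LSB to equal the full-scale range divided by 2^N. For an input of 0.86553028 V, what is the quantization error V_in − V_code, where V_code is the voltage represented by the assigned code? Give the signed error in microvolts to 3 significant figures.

−23.0 µV

Range = 3.45 − (-3.45) = 6.9 V. LSB = 6.9 V / 2^16 ≈ 105.3 µV.
(V_in − V_min)/LSB = (0.86553028 − (-3.45)) × 65536/6.9 = 40988.7815 → nearest code k = 40989.
Reconstructed level: -3.45 + 40989 × 6.9/65536 V = 0.86555328369 V.
Error = V_in − V_code = 0.86553028 − (0.86555328369) = −23.0 µV.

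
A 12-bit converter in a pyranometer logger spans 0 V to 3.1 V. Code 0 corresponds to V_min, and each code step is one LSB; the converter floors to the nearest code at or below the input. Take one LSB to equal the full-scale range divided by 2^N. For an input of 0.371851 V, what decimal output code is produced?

V_FS = 3.1 V. LSB = 3.1 V / 2^12 ≈ 0.7568 mV.
(V_in − V_min) × 2^12/range = (0.371851 − (0)) × 4096/3.1 = 491.323.
Floor → code = 491.

491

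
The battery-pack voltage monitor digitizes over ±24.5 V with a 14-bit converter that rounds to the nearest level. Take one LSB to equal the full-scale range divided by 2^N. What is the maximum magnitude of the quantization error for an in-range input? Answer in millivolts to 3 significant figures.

1.50 mV

The full-scale span is 24.5 − (-24.5) = 49 V.
LSB = 49 V ÷ 2^14 = 49/16384 V = 2.9907 mV.
A rounding quantizer has |error| ≤ LSB/2 = 1.50 mV.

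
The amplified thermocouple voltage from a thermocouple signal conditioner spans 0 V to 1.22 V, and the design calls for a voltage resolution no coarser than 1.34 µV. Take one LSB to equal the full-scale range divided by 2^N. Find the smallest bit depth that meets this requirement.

Span = 1.22 V.
Need 2^N ≥ 1.22 V / 1.34 µV = 910400 → N_min = 20.

20 bits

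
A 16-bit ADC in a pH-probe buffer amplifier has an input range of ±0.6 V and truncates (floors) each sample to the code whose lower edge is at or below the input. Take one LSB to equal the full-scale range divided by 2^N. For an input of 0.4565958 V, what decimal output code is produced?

57704

The full-scale span is 0.6 − (-0.6) = 1.2 V. LSB = 1.2 V / 2^16 ≈ 18.31 µV.
code = ⌊(V_in − V_min)/LSB⌋ = ⌊(V_in − V_min) × 2^16 / range⌋
     = ⌊(0.4565958 − (-0.6)) × 65536 / 1.2⌋ = ⌊1.0565958 × 65536/1.2⌋
     = ⌊57704.219⌋ = 57704.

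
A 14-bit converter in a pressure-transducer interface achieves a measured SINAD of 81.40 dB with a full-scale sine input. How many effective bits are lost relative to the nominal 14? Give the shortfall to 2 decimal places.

0.77 bits

N_eff = (81.40 − 1.76)/6.02 = 13.2292 bits.
Lost resolution: 14 − 13.2292 = 0.7708 bits.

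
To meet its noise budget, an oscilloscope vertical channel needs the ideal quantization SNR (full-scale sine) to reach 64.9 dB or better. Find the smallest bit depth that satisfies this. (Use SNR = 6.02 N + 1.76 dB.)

Solving 6.02 N ≥ 64.9 − 1.76: N ≥ 10.488. Round up → N = 11.

11 bits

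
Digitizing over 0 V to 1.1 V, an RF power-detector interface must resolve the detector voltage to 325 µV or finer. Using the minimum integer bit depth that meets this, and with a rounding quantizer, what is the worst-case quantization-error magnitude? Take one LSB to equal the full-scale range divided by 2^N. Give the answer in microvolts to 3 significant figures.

Full-scale range = 1.1 V.
Required number of levels: 1.1/325 µV = 3384.6; smallest N with 2^N ≥ that is 12.
LSB = 1.1 V / 2^12 = 268.55 µV.
Half an LSB is 134 µV.

134 µV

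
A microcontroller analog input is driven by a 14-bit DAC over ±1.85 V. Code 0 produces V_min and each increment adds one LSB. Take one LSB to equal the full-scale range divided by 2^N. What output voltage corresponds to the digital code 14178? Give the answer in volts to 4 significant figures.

1.352 V

The full-scale span is 1.85 − (-1.85) = 3.7 V. LSB = 3.7 V / 2^14.
V_out = -1.85 + 14178 × (3.7/16384) V
      = -1.85 V + 3.20182 V = 1.35182 V.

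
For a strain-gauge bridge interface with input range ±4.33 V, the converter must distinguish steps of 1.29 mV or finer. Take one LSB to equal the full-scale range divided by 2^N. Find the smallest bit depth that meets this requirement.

13 bits

Full-scale range = 4.33 V − (-4.33 V) = 8.66 V.
Levels needed ≥ 8.66/1.29 mV = 6713. 2^13 = 8192 suffices, so N_min = 13.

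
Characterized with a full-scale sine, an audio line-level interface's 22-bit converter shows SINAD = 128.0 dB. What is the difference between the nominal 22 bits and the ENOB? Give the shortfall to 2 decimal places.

1.03 bits

ENOB = (SINAD − 1.76)/6.02 = (128.0 − 1.76)/6.02 = 20.9701 bits.
Lost resolution: 22 − 20.9701 = 1.0299 bits.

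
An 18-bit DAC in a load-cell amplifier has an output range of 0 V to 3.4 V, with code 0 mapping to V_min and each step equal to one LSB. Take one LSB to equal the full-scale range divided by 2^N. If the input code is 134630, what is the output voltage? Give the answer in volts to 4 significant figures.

1.746 V

Span = 3.4 V. LSB = 3.4 V / 2^18.
V_out = V_min + code × LSB = 0 V + 134630 × 3.4 V / 262144
      = 0 V + 1.74615 V = 1.74615 V.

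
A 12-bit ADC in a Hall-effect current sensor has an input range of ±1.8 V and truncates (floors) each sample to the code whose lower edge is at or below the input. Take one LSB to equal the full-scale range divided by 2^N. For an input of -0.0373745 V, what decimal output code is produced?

2005

Range = 1.8 − (-1.8) = 3.6 V. LSB = 3.6 V / 2^12 ≈ 0.8789 mV.
V_in − V_min = -0.0373745 − (-1.8) = 1.7626255 V.
Divide by LSB: 1.7626255 × 4096/3.6 = 2005.4761.
Truncating gives code 2005.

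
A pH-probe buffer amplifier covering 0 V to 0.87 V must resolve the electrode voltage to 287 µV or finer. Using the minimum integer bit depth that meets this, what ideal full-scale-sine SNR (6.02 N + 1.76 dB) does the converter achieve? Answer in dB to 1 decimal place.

74.0 dB

Span = 0.87 V.
Need 2^N ≥ 0.87 V / 287 µV = 3031 → N_min = 12.
SNR = 6.02 × 12 + 1.76 = 74.00 dB.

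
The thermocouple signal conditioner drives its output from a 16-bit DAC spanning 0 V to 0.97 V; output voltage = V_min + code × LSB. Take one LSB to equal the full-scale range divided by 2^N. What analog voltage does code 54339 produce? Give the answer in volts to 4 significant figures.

V_FS = 0.97 V. LSB = 0.97 V / 2^16.
V_out = V_min + code × LSB = 0 V + 54339 × 0.97 V / 65536
      = 0 + 0.804273 = 0.804273 V.

0.8043 V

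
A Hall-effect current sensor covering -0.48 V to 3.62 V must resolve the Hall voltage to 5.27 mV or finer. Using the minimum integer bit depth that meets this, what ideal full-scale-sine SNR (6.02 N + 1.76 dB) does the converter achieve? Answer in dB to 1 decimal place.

62.0 dB

Full-scale range = 3.62 V − (-0.48 V) = 4.1 V.
4.1 V / 5.27 mV = 778.0. Since 2^9 = 512 and 2^10 = 1024, N = 10.
6.02(10) + 1.76 = 61.96 dB.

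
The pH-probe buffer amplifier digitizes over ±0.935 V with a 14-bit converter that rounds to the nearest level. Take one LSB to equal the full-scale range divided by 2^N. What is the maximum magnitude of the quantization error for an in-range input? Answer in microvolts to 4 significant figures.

Span: 0.935 V − (-0.935 V) = 1.87 V.
Step size = 1.87/16384 V = 114.136 µV.
A rounding quantizer has |error| ≤ LSB/2 = 57.07 µV.

57.07 µV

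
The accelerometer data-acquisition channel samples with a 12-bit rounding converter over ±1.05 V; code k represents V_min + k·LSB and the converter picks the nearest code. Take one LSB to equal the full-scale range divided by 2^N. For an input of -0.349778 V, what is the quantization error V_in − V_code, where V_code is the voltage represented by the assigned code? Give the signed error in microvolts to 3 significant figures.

Full-scale range = 1.05 V − (-1.05 V) = 2.1 V. LSB = 2.1 V / 2^12 ≈ 0.5127 mV.
(-0.349778 − (-1.05)) / LSB = 0.700222 × 4096/2.1 = 1365.7663. Nearest integer: k = 1366.
V_code = V_min + k × range/2^12 = -1.05 + 1366 × 2.1/4096 = -0.3496582031 V.
e = -0.349778 − (-0.3496582031) = −120 µV.

−120 µV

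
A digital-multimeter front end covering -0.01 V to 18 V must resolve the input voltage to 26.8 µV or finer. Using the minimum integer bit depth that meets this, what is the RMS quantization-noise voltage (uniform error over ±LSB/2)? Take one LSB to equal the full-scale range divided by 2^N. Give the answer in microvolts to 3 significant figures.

Range = 18 − (-0.01) = 18.01 V.
Need 2^N ≥ 18.01 V / 26.8 µV = 672000 → N_min = 20.
Step size = 18.01/1048576 V = 17.176 µV.
σ_q = LSB/√12 = 17.176 µV/3.4641 = 4.96 µV.

4.96 µV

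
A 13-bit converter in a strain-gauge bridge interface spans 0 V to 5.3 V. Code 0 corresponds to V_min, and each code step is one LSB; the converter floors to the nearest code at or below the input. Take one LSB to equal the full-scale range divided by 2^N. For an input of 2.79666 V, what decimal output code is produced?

4322

Span = 5.3 V. LSB = 5.3 V / 2^13 ≈ 0.6470 mV.
code = ⌊(V_in − V_min)/LSB⌋ = ⌊(V_in − V_min) × 2^13 / range⌋
     = ⌊(2.79666 − (0)) × 8192 / 5.3⌋ = ⌊2.79666 × 8192/5.3⌋
     = ⌊4322.687⌋ = 4322.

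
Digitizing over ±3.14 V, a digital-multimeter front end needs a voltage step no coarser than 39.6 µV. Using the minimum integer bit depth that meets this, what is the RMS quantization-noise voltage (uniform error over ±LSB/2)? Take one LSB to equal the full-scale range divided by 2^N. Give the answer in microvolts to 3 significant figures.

Full-scale range = 3.14 V − (-3.14 V) = 6.28 V.
Need 2^N ≥ 6.28 V / 39.6 µV = 158600 → N_min = 18.
LSB = 6.28 V ÷ 2^18 = 6.28/262144 V = 23.956 µV.
V_rms = LSB/√12 = 6.92 µV.

6.92 µV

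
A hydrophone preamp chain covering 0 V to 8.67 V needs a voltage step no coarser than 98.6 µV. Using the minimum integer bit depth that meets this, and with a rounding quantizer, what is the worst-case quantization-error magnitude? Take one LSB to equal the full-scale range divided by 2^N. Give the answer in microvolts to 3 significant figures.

33.1 µV

Full-scale range = 8.67 V.
Required number of levels: 8.67/98.6 µV = 87931; smallest N with 2^N ≥ that is 17.
LSB = 8.67 V / 2^17 = 66.147 µV.
|e|_max = LSB/2 = 33.1 µV.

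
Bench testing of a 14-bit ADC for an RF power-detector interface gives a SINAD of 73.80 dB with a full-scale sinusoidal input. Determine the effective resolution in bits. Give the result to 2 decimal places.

11.97 bits

(73.80 − 1.76) / 6.02 = 72.04/6.02 = 11.9668 effective bits.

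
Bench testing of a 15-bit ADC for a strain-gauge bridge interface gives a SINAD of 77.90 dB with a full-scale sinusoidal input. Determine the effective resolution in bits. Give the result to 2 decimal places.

Inverting SNR = 6.02 N + 1.76: N_eff = (77.90 − 1.76)/6.02 = 12.6478.

12.65 bits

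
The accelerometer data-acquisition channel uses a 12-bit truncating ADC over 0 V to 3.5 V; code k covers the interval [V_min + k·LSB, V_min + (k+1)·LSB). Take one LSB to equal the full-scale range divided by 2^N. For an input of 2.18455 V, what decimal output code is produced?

Range is 3.5 V. LSB = 3.5 V / 2^12 ≈ 0.8545 mV.
(V_in − V_min) × 2^12/range = (2.18455 − (0)) × 4096/3.5 = 2556.548.
Floor → code = 2556.

2556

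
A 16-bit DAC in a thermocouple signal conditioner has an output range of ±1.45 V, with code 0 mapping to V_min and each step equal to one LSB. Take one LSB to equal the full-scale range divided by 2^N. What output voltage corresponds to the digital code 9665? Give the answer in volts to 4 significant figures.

Full-scale range = 1.45 V − (-1.45 V) = 2.9 V. LSB = 2.9 V / 2^16.
V_out = V_min + code × LSB = -1.45 V + 9665 × 2.9 V / 65536
      = -1.45 V + 0.427681 V = -1.02232 V.

-1.022 V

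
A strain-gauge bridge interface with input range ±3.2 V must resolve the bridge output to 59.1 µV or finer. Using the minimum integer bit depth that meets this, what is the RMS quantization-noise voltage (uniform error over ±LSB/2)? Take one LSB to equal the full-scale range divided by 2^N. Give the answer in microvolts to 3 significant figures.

Range = 3.2 − (-3.2) = 6.4 V.
6.4 V / 59.1 µV = 108300. Since 2^16 = 65536 and 2^17 = 131072, N = 17.
LSB = 6.4 V / 2^17 = 48.828 µV.
RMS noise = LSB/√12 = 14.1 µV.

14.1 µV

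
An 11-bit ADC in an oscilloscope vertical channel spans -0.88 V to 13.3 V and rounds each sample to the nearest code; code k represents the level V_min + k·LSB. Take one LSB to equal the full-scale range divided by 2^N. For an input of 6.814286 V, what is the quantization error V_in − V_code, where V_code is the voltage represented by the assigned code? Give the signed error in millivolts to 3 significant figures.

Full-scale range = 13.3 V − (-0.88 V) = 14.18 V. LSB = 14.18 V / 2^11 ≈ 6.924 mV.
(6.814286 − (-0.88)) / LSB = 7.694286 × 2048/14.18 = 1111.2763. Nearest integer: k = 1111.
V_code = -0.88 + (1111/2048) × 14.18 = 6.812373047 V.
e = 6.814286 − (6.812373047) = +1.91 mV.

+1.91 mV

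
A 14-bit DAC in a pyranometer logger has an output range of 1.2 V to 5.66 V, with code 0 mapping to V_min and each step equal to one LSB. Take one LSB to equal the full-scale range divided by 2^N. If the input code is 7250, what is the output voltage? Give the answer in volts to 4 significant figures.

3.174 V

The full-scale span is 5.66 − (1.2) = 4.46 V. LSB = 4.46 V / 2^14.
V_out = V_min + code × LSB = 1.2 V + 7250 × 4.46 V / 16384
      = 1.2 + 1.97357 = 3.17357 V.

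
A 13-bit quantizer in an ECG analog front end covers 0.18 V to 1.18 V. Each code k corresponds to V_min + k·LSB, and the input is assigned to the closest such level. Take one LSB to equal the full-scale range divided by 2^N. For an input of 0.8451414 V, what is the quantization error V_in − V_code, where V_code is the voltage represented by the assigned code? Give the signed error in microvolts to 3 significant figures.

Full-scale range = 1.18 V − (0.18 V) = 1 V. LSB = 1 V / 2^13 ≈ 122.1 µV.
Position in LSBs: (0.8451414 − (0.18)) × 8192/1 = 5448.8383; rounding gives k = 5449.
Reconstructed level: 0.18 + 5449 × 1/8192 V = 0.8451611328 V.
e = 0.8451414 − (0.8451611328) = −19.7 µV.

−19.7 µV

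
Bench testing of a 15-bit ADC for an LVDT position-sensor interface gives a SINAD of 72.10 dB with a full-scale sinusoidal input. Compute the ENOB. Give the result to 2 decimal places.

ENOB = (SINAD − 1.76) / 6.02 = (72.10 − 1.76) / 6.02 = 70.34 / 6.02 = 11.6844.

11.68 bits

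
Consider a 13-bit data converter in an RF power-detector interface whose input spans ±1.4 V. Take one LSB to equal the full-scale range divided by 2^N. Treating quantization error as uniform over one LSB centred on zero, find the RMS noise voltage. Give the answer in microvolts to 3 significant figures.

The full-scale span is 1.4 − (-1.4) = 2.8 V.
Step size = 2.8/8192 V = 341.80 µV.
V_rms = LSB/√12 = 341.80 µV / √12 = 98.7 µV.

98.7 µV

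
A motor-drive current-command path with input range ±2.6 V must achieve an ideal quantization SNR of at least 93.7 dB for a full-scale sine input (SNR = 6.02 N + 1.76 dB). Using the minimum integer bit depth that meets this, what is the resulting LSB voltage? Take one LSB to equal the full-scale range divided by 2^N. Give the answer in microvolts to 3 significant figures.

Range = 2.6 − (-2.6) = 5.2 V.
Required N = ⌈(93.7 − 1.76)/6.02⌉ = ⌈15.272⌉ = 16.
Step size = 5.2/65536 V = 79.3 µV.

79.3 µV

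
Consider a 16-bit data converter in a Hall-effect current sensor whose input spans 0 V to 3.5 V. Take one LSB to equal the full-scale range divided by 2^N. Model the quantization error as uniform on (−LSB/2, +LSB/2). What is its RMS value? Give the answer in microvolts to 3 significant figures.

15.4 µV

V_FS = 3.5 V.
Step size = 3.5/65536 V = 53.406 µV.
For a uniform distribution on [−LSB/2, +LSB/2], V_rms = LSB/√12 = 53.406 µV/3.4641 = 15.4 µV.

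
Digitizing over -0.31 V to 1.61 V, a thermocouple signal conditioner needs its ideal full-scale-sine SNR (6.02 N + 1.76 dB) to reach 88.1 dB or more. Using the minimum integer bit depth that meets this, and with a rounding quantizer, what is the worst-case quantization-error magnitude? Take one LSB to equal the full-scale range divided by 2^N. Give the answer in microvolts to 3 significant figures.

29.3 µV

Span: 1.61 V − (-0.31 V) = 1.92 V.
6.02 N + 1.76 ≥ 88.1 gives N ≥ 14.342, so the minimum integer is 15.
Step size = 1.92/32768 V = 58.594 µV.
Max error for round-to-nearest is LSB/2 = 29.3 µV.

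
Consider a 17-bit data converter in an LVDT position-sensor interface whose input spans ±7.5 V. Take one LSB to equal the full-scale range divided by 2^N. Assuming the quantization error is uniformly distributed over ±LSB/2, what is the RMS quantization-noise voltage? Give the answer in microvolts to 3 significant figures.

Range = 7.5 − (-7.5) = 15 V.
LSB = 15 V ÷ 2^17 = 15/131072 V = 114.44 µV.
RMS of a uniform error over width LSB is LSB/√12 = 33.0 µV.

33.0 µV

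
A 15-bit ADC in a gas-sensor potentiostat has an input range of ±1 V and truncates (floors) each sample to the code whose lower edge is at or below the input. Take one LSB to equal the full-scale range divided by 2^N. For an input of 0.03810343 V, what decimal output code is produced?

Span: 1 V − (-1 V) = 2 V. LSB = 2 V / 2^15 ≈ 61.04 µV.
code = ⌊(V_in − V_min)/LSB⌋ = ⌊(V_in − V_min) × 2^15 / range⌋
     = ⌊(0.03810343 − (-1)) × 32768 / 2⌋ = ⌊1.03810343 × 32768/2⌋
     = ⌊17008.287⌋ = 17008.

17008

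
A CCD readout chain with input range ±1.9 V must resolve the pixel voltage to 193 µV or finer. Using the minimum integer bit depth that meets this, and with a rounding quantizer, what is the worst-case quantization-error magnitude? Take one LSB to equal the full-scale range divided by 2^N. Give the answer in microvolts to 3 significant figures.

58.0 µV

The full-scale span is 1.9 − (-1.9) = 3.8 V.
Levels needed ≥ 3.8/193 µV = 19690. 2^15 = 32768 suffices, so N_min = 15.
LSB = 3.8 V / 2^15 = 115.97 µV.
|e|_max = LSB/2 = 58.0 µV.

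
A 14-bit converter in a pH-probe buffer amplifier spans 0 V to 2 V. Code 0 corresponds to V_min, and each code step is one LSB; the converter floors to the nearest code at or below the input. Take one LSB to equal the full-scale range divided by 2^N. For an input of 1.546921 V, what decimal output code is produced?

12672

Full-scale range = 2 V. LSB = 2 V / 2^14 ≈ 122.1 µV.
V_in − V_min = 1.546921 − (0) = 1.546921 V.
Divide by LSB: 1.546921 × 16384/2 = 12672.3768.
Truncating gives code 12672.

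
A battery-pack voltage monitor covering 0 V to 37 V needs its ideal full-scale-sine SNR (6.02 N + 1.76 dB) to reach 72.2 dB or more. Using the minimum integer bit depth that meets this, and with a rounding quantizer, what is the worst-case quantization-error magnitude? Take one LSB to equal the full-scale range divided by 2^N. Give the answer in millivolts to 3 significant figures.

Full-scale range = 37 V.
N ≥ (72.2 − 1.76)/6.02 = 11.701 → N_min = 12.
LSB = 37 V ÷ 2^12 = 37/4096 V = 9.0332 mV.
Max error for round-to-nearest is LSB/2 = 4.52 mV.

4.52 mV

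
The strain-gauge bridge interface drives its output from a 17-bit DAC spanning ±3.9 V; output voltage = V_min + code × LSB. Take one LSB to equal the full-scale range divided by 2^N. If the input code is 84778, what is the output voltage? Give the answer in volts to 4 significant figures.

Full-scale range = 3.9 V − (-3.9 V) = 7.8 V. LSB = 7.8 V / 2^17.
Output = V_min + (84778/131072) × range = -3.9 + 0.646805 × 7.8 V
      = -3.9 + 5.04508 = 1.14508 V.

1.145 V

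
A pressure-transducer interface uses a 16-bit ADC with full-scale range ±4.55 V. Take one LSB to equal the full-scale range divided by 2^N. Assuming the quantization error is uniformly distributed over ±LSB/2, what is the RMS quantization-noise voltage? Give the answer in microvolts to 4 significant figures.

40.08 µV

Full-scale range = 4.55 V − (-4.55 V) = 9.1 V.
One LSB is 9.1 V / 65536 = 138.855 µV.
RMS of a uniform error over width LSB is LSB/√12 = 40.08 µV.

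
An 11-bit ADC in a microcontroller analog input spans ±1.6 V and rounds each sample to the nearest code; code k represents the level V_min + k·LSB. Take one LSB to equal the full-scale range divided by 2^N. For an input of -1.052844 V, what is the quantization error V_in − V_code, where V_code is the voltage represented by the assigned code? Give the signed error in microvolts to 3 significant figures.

The full-scale span is 1.6 − (-1.6) = 3.2 V. LSB = 3.2 V / 2^11 ≈ 1.563 mV.
(-1.052844 − (-1.6)) / LSB = 0.547156 × 2048/3.2 = 350.1798. Nearest integer: k = 350.
V_code = V_min + k × range/2^11 = -1.6 + 350 × 3.2/2048 = -1.053125000 V.
e = -1.052844 − (-1.053125000) = +281 µV.

+281 µV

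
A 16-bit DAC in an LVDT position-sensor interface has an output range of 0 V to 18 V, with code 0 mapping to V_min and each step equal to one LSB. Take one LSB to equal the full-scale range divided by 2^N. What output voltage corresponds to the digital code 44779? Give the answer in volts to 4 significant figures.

12.30 V

Span = 18 V. LSB = 18 V / 2^16.
Output = V_min + (44779/65536) × range = 0 + 0.683273 × 18 V
      = 0 V + 12.2989 V = 12.2989 V.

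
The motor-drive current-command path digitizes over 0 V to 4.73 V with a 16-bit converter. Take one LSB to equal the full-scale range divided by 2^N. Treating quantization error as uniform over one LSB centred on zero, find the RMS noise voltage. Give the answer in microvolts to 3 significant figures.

20.8 µV

V_FS = 4.73 V.
LSB = 4.73 V ÷ 2^16 = 4.73/65536 V = 72.174 µV.
σ_q = LSB/√12 = 72.174 µV/3.4641 = 20.8 µV.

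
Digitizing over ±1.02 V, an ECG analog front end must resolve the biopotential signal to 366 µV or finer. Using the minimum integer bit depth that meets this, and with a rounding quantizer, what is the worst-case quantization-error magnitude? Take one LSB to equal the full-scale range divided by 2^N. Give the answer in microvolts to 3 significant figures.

Range = 1.02 − (-1.02) = 2.04 V.
Required number of levels: 2.04/366 µV = 5573.8; smallest N with 2^N ≥ that is 13.
One LSB is 2.04 V / 8192 = 249.02 µV.
|e|_max = LSB/2 = 125 µV.

125 µV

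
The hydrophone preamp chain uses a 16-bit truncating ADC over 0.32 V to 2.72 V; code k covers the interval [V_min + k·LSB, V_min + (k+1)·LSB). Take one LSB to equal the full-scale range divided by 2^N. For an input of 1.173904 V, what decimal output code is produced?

Range = 2.72 − (0.32) = 2.4 V. LSB = 2.4 V / 2^16 ≈ 36.62 µV.
V_in − V_min = 1.173904 − (0.32) = 0.853904 V.
Divide by LSB: 0.853904 × 65536/2.4 = 23317.2719.
Truncating gives code 23317.

23317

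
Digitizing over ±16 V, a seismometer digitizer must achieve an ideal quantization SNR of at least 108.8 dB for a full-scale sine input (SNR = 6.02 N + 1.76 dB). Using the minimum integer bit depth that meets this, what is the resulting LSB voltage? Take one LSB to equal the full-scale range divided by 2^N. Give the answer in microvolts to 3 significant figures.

122 µV

The full-scale span is 16 − (-16) = 32 V.
Required N = ⌈(108.8 − 1.76)/6.02⌉ = ⌈17.781⌉ = 18.
LSB = 32 V ÷ 2^18 = 32/262144 V = 122 µV.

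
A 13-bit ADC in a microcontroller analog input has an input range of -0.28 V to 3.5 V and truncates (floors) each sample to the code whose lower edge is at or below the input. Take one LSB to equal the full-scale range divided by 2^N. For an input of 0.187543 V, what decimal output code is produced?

The full-scale span is 3.5 − (-0.28) = 3.78 V. LSB = 3.78 V / 2^13 ≈ 461.4 µV.
V_in − V_min = 0.187543 − (-0.28) = 0.467543 V.
Divide by LSB: 0.467543 × 8192/3.78 = 1013.2572.
Truncating gives code 1013.

1013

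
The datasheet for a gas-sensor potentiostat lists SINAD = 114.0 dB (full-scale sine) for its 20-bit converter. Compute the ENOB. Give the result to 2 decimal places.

(114.0 − 1.76) / 6.02 = 112.24/6.02 = 18.6445 effective bits.

18.64 bits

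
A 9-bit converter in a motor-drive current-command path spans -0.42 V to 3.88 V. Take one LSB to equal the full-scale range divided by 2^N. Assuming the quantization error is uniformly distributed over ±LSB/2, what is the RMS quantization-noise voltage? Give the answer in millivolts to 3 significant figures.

The full-scale span is 3.88 − (-0.42) = 4.3 V.
Step size = 4.3/512 V = 8.3984 mV.
RMS of a uniform error over width LSB is LSB/√12 = 2.42 mV.

2.42 mV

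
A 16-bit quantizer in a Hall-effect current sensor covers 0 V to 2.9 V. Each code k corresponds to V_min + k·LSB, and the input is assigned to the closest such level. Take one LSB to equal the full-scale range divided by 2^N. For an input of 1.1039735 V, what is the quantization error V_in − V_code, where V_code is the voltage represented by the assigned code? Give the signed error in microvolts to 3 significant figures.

+12.3 µV

V_FS = 2.9 V. LSB = 2.9 V / 2^16 ≈ 44.25 µV.
Position in LSBs: (1.1039735 − (0)) × 65536/2.9 = 24948.2784; rounding gives k = 24948.
V_code = 0 + (24948/65536) × 2.9 = 1.1039611816 V.
Error = V_in − V_code = 1.1039735 − (1.1039611816) = +12.3 µV.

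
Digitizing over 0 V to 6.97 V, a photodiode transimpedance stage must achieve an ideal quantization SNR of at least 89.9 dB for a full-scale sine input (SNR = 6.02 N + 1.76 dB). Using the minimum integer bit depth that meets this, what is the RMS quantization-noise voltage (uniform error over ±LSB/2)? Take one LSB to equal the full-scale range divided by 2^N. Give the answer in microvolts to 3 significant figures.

61.4 µV

Span = 6.97 V.
6.02 N + 1.76 ≥ 89.9 gives N ≥ 14.641, so the minimum integer is 15.
Step size = 6.97/32768 V = 212.71 µV.
σ_q = LSB/√12 = 212.71 µV/3.4641 = 61.4 µV.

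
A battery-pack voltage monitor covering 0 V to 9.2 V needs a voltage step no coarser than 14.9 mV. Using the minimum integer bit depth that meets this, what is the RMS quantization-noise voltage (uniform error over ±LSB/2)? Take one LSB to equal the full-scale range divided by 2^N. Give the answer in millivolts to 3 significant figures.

Span = 9.2 V.
Required number of levels: 9.2/14.9 mV = 617.45; smallest N with 2^N ≥ that is 10.
LSB = 9.2 V / 2^10 = 8.9844 mV.
V_rms = LSB/√12 = 2.59 mV.

2.59 mV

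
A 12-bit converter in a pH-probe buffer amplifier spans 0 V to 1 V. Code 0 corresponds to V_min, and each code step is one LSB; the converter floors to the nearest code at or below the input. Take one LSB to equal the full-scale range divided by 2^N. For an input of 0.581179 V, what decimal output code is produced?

V_FS = 1 V. LSB = 1 V / 2^12 ≈ 244.1 µV.
code = ⌊(V_in − V_min)/LSB⌋ = ⌊(V_in − V_min) × 2^12 / range⌋
     = ⌊(0.581179 − (0)) × 4096 / 1⌋ = ⌊0.581179 × 4096/1⌋
     = ⌊2380.509⌋ = 2380.

2380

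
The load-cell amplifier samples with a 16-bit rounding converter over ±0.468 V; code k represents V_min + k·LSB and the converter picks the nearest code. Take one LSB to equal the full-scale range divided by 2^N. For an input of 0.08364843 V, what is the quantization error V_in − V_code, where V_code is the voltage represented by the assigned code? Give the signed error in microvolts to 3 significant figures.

Span: 0.468 V − (-0.468 V) = 0.936 V. LSB = 0.936 V / 2^16 ≈ 14.28 µV.
Position in LSBs: (0.08364843 − (-0.468)) × 65536/0.936 = 38624.8200; rounding gives k = 38625.
V_code = V_min + k × range/2^16 = -0.468 + 38625 × 0.936/65536 = 0.083651000977 V.
V_in − V_code = 0.08364843 − (0.083651000977) = −2.57 µV.

−2.57 µV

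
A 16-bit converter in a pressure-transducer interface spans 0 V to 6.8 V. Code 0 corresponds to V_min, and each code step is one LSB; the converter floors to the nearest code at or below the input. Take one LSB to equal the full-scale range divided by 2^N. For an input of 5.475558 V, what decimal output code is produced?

Range is 6.8 V. LSB = 6.8 V / 2^16 ≈ 103.8 µV.
V_in − V_min = 5.475558 − (0) = 5.475558 V.
Divide by LSB: 5.475558 × 65536/6.8 = 52771.4955.
Truncating gives code 52771.

52771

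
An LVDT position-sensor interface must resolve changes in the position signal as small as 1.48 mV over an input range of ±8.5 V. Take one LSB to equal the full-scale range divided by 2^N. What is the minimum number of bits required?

14 bits

The full-scale span is 8.5 − (-8.5) = 17 V.
Levels needed ≥ 17/1.48 mV = 11490. 2^14 = 16384 suffices, so N_min = 14.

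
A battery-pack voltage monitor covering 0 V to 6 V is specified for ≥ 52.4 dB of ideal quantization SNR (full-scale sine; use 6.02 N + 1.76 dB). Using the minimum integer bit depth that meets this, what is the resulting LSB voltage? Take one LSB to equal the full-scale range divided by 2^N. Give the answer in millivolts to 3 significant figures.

V_FS = 6 V.
N ≥ (52.4 − 1.76)/6.02 = 8.412 → N_min = 9.
LSB = 6 V / 2^9 = 11.7 mV.

11.7 mV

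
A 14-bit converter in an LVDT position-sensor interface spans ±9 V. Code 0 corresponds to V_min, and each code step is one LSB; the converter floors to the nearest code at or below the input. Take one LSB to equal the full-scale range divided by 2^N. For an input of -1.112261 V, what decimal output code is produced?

7179

Span: 9 V − (-9 V) = 18 V. LSB = 18 V / 2^14 ≈ 1.099 mV.
(V_in − V_min) × 2^14/range = (-1.112261 − (-9)) × 16384/18 = 7179.595.
Floor → code = 7179.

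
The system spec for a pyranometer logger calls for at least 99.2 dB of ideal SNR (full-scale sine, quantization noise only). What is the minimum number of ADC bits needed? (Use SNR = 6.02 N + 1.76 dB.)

17 bits

6.02 N + 1.76 ≥ 99.2 gives N ≥ 16.186, so the minimum integer is 17.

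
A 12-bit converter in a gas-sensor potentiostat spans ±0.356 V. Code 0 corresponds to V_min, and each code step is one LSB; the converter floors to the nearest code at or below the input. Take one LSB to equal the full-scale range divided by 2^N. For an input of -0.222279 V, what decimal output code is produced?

769

The full-scale span is 0.356 − (-0.356) = 0.712 V. LSB = 0.712 V / 2^12 ≈ 173.8 µV.
code = ⌊(V_in − V_min)/LSB⌋ = ⌊(V_in − V_min) × 2^12 / range⌋
     = ⌊(-0.222279 − (-0.356)) × 4096 / 0.712⌋ = ⌊0.133721 × 4096/0.712⌋
     = ⌊769.271⌋ = 769.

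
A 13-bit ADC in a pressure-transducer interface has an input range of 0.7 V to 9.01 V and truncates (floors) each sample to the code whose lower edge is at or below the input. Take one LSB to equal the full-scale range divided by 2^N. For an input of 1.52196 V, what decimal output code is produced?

Full-scale range = 9.01 V − (0.7 V) = 8.31 V. LSB = 8.31 V / 2^13 ≈ 1.014 mV.
(V_in − V_min) × 2^13/range = (1.52196 − (0.7)) × 8192/8.31 = 810.288.
Floor → code = 810.

810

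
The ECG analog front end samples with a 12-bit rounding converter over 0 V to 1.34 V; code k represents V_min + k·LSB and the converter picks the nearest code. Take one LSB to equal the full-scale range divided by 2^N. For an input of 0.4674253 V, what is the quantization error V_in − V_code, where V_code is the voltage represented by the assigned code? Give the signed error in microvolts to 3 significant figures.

−69.8 µV

V_FS = 1.34 V. LSB = 1.34 V / 2^12 ≈ 327.1 µV.
(0.4674253 − (0)) / LSB = 0.4674253 × 4096/1.34 = 1428.7866. Nearest integer: k = 1429.
V_code = V_min + k × range/2^12 = 0 + 1429 × 1.34/4096 = 0.4674951172 V.
Error = V_in − V_code = 0.4674253 − (0.4674951172) = −69.8 µV.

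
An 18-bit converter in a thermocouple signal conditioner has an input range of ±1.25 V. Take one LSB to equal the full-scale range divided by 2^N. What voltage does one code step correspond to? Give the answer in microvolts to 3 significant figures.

9.54 µV

The full-scale span is 1.25 − (-1.25) = 2.5 V.
Number of codes = 2^18 = 262144.
LSB = 2.5 V ÷ 2^18 = 2.5/262144 V = 9.54 µV.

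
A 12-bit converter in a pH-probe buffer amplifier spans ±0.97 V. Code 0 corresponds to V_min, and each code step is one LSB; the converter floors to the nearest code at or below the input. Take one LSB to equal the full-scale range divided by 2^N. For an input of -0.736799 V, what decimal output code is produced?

492

Span: 0.97 V − (-0.97 V) = 1.94 V. LSB = 1.94 V / 2^12 ≈ 473.6 µV.
code = ⌊(V_in − V_min)/LSB⌋ = ⌊(V_in − V_min) × 2^12 / range⌋
     = ⌊(-0.736799 − (-0.97)) × 4096 / 1.94⌋ = ⌊0.233201 × 4096/1.94⌋
     = ⌊492.367⌋ = 492.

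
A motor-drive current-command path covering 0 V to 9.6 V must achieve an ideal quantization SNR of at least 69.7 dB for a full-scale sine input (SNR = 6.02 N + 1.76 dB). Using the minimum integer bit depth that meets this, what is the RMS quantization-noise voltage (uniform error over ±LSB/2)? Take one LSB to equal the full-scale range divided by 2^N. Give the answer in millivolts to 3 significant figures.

Full-scale range = 9.6 V.
6.02 N + 1.76 ≥ 69.7 gives N ≥ 11.286, so the minimum integer is 12.
Step size = 9.6/4096 V = 2.3438 mV.
V_rms = LSB/√12 = 0.677 mV.

0.677 mV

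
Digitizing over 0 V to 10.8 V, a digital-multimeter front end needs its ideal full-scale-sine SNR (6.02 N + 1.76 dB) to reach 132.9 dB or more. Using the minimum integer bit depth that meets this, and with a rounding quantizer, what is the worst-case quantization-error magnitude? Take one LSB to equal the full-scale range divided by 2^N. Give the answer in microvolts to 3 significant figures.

1.29 µV

Full-scale range = 10.8 V.
N ≥ (132.9 − 1.76)/6.02 = 21.784 → N_min = 22.
Step size = 10.8/4194304 V = 2.5749 µV.
Half an LSB is 1.29 µV.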